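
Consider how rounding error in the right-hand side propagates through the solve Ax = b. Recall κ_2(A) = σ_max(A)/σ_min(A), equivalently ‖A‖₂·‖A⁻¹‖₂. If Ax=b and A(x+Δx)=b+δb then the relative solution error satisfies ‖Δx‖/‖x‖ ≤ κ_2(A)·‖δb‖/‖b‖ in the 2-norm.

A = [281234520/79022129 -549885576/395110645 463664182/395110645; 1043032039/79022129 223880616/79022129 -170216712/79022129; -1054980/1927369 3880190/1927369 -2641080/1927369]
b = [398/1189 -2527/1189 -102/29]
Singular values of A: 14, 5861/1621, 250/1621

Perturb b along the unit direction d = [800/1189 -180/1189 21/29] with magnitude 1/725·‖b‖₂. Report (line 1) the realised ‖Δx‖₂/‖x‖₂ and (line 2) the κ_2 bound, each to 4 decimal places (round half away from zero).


σ_max = 14, σ_min = 250/1621
condition number: 14 ÷ (250/1621) = 90.7760
worst-case relative error ≤ 90.7760 × 1/725 = 0.1252
solve Ax = b  →  x = [0.0428 -8.4535 -9.8699]
‖b‖ = 4.1231, ‖x‖ = 12.9953
δb = ε·‖b‖·d = [0.0038 -0.0009 0.0041]; solving A·Δx = δb gives ‖Δx‖ = 0.0369
dividing the unrounded norms, ‖Δx‖/‖x‖ = 0.0028
tightness: 0.0028 against a bound of 0.1252 (unrounded ratio ≈ 0.0227)

0.0028
0.1252


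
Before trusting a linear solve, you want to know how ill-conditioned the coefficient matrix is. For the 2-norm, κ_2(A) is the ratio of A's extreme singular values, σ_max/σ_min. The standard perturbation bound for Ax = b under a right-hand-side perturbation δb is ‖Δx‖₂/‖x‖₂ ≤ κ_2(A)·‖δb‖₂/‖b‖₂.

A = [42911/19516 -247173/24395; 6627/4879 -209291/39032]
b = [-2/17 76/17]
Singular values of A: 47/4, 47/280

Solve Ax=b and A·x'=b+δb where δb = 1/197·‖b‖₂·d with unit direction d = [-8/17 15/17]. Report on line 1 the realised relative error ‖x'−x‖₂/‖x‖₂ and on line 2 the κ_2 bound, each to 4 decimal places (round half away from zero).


0.0057
0.3553

σ_max = 47/4, σ_min = 47/280
κ = σ_max/σ_min = (47/4)/(47/280) = 70.0000
worst-case relative error ≤ 70.0000 × 1/197 = 0.3553
solve Ax = b  →  x = [23.2859 5.0649]
‖b‖ = 4.4721, ‖x‖ = 23.8304
Δx = A⁻¹·δb where δb = 1/197·4.4721·d; ‖Δx‖ = 0.1352
realised ‖Δx‖/‖x‖ = 0.0057
tightness: 0.0057 against a bound of 0.3553 (unrounded ratio ≈ 0.0160)


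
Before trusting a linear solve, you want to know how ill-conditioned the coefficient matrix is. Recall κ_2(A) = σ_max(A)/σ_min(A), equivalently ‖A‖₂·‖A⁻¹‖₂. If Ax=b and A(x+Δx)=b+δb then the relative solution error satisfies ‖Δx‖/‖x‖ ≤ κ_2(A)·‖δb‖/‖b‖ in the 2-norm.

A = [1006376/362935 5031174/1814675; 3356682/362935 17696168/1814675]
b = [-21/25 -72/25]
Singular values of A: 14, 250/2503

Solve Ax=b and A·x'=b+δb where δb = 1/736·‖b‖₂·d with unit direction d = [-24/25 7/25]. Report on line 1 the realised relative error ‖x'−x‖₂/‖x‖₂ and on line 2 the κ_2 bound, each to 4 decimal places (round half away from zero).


σ_max = 14, σ_min = 250/2503
κ = σ_max/σ_min = 14/(250/2503) = 140.1680
bound on ‖Δx‖/‖x‖: κ·ε = 140.1680·1/736 = 0.1904
solve Ax = b  →  x = [-0.1478 -0.1552]
‖b‖ = 3.0000, ‖x‖ = 0.2143
with δb = [-0.0039 0.0011], A·Δx = δb → ‖Δx‖ = 0.0408
relative error = 0.1904
tightness: 0.1904 against a bound of 0.1904; the bound is attained (ratio 1)

0.1904
0.1904


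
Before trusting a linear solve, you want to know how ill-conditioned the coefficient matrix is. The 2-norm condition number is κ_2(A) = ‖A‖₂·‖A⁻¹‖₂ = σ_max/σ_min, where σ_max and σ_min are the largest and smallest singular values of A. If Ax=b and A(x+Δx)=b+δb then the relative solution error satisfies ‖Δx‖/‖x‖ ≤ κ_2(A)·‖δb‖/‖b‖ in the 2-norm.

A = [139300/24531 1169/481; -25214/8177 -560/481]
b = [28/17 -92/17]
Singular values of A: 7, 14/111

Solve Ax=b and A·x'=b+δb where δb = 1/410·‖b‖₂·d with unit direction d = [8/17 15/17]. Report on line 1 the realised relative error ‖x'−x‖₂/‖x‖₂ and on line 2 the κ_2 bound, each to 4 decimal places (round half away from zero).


from the listed singular values, σ₁ = 7, σ_n = 14/111
κ = σ_max/σ_min = 7/(14/111) = 55.5000
worst-case relative error ≤ 55.5000 × 1/410 = 0.1354
solve Ax = b  →  x = [12.7253 -29.0549]
‖b‖ = 5.6569, ‖x‖ = 31.7194
with δb = [0.0065 0.0122], A·Δx = δb → ‖Δx‖ = 0.1094
dividing the unrounded norms, ‖Δx‖/‖x‖ = 0.0034
tightness: 0.0034 against a bound of 0.1354 (unrounded ratio ≈ 0.0255)

0.0034
0.1354


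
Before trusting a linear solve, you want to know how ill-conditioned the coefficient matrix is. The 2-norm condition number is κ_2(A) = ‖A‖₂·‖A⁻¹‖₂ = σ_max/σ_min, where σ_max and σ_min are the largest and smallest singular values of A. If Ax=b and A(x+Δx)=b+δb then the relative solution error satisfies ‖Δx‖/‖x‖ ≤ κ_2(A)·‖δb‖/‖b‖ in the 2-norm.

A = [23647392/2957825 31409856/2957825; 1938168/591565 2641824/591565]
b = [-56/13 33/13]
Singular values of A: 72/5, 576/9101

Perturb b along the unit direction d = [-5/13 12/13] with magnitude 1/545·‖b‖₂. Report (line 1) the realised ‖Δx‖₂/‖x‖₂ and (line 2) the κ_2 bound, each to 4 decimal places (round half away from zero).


from the listed singular values, σ₁ = 72/5, σ_n = 576/9101
condition number: (72/5) ÷ (576/9101) = 227.5250
perturbation bound = 227.5250·1/545 = 0.4175
solve Ax = b  →  x = [-50.6861 37.7542]
‖b‖ = 5.0000, ‖x‖ = 63.2017
with δb = [-0.0035 0.0085], A·Δx = δb → ‖Δx‖ = 0.1450
relative error = 0.0023
so the bound overstates the realised error by a factor of ≈ 182.0210 (computed from the unrounded values)

0.0023
0.4175


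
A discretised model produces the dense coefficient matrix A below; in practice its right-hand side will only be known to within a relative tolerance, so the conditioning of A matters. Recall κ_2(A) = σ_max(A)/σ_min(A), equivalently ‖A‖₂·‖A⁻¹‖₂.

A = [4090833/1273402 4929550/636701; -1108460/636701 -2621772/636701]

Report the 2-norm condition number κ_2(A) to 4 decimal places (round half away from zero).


360.1250

M = AᵀA = [443267929/33200644 265946895/8300161; 265946895/8300161 638278324/8300161]. tr(M)=2996381225/33200644, det(M)=521284/8300161
char-poly roots: 361/4 and 5776/8300161
σ_max=√(361/4)=(19/2), σ_min=√(5776/8300161)=(76/2881) → κ = 360.1250


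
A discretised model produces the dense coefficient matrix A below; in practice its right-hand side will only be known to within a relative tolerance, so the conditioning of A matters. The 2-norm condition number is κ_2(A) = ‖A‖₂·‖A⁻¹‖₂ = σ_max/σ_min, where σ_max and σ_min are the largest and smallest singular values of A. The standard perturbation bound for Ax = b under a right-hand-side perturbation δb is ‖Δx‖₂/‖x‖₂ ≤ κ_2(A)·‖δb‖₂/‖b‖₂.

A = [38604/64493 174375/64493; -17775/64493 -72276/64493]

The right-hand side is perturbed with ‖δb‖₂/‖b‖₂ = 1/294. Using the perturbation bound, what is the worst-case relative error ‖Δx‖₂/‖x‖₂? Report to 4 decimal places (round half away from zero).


form AᵀA = [10687689/24611521 47433600/24611521; 47433600/24611521 210831129/24611521] with trace 131778/14641 and determinant 81/14641
λ_max, λ_min = (131778/14641 ± √17360697600/214358881)/2 = 9, 9/14641
σ_max=√9=3, σ_min=√(9/14641)=(3/121) → κ = 121.0000
worst-case relative error ≤ 121.0000 × 1/294 = 0.4116

0.4116


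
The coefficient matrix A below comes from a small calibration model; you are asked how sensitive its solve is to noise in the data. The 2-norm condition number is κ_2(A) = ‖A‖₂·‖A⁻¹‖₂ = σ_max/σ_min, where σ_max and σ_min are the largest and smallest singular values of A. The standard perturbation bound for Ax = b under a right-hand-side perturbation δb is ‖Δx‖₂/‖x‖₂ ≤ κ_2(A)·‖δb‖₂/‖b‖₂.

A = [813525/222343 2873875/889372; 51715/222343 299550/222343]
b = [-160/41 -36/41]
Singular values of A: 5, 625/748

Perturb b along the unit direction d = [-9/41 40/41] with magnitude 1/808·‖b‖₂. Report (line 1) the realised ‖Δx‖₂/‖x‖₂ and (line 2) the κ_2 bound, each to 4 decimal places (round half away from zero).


σ_max = 5, σ_min = 625/748
condition number: 5 ÷ (625/748) = 5.9840
κ_2(A)·‖δb‖/‖b‖ = 0.0074
solve Ax = b  →  x = [-0.5793 -0.5517]
2-norm of b is 4.0000; of x, 0.8000
δb = ε·‖b‖·d = [-0.0011 0.0048]; solving A·Δx = δb gives ‖Δx‖ = 0.0059
realised ‖Δx‖/‖x‖ = 0.0074
tightness: 0.0074 against a bound of 0.0074; the bound is attained (ratio 1)

0.0074
0.0074


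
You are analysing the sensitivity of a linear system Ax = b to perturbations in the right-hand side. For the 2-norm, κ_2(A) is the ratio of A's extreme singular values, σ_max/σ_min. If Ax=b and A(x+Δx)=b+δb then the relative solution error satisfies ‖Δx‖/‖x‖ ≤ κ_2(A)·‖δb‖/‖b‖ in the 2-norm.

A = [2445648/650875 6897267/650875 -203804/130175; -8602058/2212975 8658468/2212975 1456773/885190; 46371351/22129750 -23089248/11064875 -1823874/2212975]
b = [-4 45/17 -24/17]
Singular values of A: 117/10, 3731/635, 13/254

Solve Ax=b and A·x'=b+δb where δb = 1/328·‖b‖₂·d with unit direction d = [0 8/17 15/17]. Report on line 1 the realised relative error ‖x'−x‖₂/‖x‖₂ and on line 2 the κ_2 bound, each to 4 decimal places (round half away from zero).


σ_max = 117/10, σ_min = 13/254
κ_2(A) = (117/10) / (13/254) = 228.6000
perturbation bound = 228.6000·1/328 = 0.6970
solve Ax = b  →  x = [-0.6650 -0.1007 0.2771]
2-norm of b is 5.0000; of x, 0.7275
Δx = A⁻¹·δb where δb = 1/328·5.0000·d; ‖Δx‖ = 0.2978
relative error = 0.4094
so the bound overstates the realised error by a factor of ≈ 1.7023 (computed from the unrounded values)

0.4094
0.6970


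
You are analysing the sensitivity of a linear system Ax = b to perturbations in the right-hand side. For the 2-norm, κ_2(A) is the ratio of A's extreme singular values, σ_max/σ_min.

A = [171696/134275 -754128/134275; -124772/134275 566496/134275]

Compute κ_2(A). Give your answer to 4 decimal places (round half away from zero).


AᵀA = [1801902736/721191025 -320261760/28847641; -320261760/28847641 35585070336/721191025]; tr = 22240912/429025, det = 331776/10725625
λ_max, λ_min = (22240912/429025 ± √791416627456/294499921)/2 = 1296/25, 256/429025
κ_2(A) = √(λ_max/λ_min) = √((1296/25) / (256/429025)) = 294.7500

294.7500


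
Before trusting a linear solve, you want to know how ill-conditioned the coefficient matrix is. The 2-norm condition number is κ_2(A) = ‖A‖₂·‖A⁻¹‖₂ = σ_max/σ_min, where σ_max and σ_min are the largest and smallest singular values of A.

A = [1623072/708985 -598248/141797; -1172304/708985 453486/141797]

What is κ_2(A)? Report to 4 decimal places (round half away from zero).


M = AᵀA = [160346375424/20106389209 -300524605920/20106389209; -300524605920/20106389209 563550221700/20106389209]. tr(M)=2504832516/69572281, det(M)=8294400/69572281
solving λ² − 2504832516/69572281·λ + 8294400/69572281 = 0 gives λ = 36, 230400/69572281
κ = σ_max/σ_min = 6/(480/8341) = 104.2625

104.2625


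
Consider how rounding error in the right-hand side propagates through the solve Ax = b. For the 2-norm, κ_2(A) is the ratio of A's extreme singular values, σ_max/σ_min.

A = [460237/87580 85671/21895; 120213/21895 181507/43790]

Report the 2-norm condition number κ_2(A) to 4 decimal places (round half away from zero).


AᵀA = [526797553/9120400 98772849/2280100; 98772849/2280100 74081893/2280100]; tr = 32925005/364816, det = 130321/1459264
solving λ² − 32925005/364816·λ + 130321/1459264 = 0 gives λ = 361/4, 361/364816
σ_max=√(361/4)=(19/2), σ_min=√(361/364816)=(19/604) → κ = 302.0000

302.0000


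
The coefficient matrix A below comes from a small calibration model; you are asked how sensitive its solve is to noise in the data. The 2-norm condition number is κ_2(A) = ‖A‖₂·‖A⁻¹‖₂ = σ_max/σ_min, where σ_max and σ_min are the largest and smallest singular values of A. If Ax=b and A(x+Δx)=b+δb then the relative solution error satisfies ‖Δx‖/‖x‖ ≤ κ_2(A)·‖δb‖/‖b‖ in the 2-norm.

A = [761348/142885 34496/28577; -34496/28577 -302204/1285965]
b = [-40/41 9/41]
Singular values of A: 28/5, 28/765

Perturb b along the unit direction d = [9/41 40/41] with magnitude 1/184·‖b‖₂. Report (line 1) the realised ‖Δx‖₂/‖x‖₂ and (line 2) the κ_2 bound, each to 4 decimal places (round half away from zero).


0.8315
0.8315

largest singular value 28/5, smallest 28/765
κ = σ_max/σ_min = (28/5)/(28/765) = 153.0000
bound on ‖Δx‖/‖x‖: κ·ε = 153.0000·1/184 = 0.8315
solve Ax = b  →  x = [-0.1742 -0.0392]
‖b‖₂ = 1.0000 and ‖x‖₂ = 0.1786
with δb = [0.0012 0.0053], A·Δx = δb → ‖Δx‖ = 0.1485
dividing the unrounded norms, ‖Δx‖/‖x‖ = 0.8315
realised/bound = 1 exactly: the bound is attained for this b and d


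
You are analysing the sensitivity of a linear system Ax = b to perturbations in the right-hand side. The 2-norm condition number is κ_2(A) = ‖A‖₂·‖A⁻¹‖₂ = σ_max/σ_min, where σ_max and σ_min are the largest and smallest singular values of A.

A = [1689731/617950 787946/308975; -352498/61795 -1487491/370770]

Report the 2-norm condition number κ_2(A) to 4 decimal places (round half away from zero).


AᵀA = [52874307449/1321322500 29589429776/990991875; 29589429776/990991875 268742758609/11891902500]; tr = 14892230513/237838050, det = 973752025/76108176
λ_max, λ_min = (14892230513/237838050 ± √54720897154302213136/14141734506950625)/2 = 6241/100, 3900625/19027044
κ = σ_max/σ_min = (79/10)/(1975/4362) = 17.4480

17.4480


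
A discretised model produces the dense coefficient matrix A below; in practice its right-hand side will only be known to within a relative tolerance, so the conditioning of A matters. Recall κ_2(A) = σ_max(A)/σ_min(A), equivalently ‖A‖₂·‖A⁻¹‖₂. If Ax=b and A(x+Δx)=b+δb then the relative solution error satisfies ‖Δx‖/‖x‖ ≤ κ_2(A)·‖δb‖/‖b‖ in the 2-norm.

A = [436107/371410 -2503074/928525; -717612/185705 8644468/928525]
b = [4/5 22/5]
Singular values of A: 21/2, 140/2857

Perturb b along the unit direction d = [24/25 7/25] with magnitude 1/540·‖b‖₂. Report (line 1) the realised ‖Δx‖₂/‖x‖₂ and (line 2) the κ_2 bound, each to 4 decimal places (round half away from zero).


0.0041
0.3968

from the listed singular values, σ₁ = 21/2, σ_n = 140/2857
κ_2(A) = (21/2) / (140/2857) = 214.2750
bound on ‖Δx‖/‖x‖: κ·ε = 214.2750·1/540 = 0.3968
solve Ax = b  →  x = [37.5282 16.0495]
2-norm of b is 4.4721; of x, 40.8161
re-solving with b+δb shifts x by Δx of norm 0.1690
relative error = 0.0041
tightness: 0.0041 against a bound of 0.3968 (unrounded ratio ≈ 0.0104)


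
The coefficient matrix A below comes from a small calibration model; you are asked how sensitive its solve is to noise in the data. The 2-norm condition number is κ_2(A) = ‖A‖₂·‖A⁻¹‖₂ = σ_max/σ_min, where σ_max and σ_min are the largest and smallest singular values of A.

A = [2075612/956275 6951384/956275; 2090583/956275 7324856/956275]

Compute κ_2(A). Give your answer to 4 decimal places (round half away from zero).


M = AᵀA = [10319503513/1087350625 35364560616/1087350625; 35364560616/1087350625 121254762112/1087350625]. tr(M)=210518825/1739761, det(M)=937024/1739761
λ_max, λ_min = (210518825/1739761 ± √44311654888135569/3026768337121)/2 = 121, 7744/1739761
κ_2(A) = √(λ_max/λ_min) = √(121 / (7744/1739761)) = 164.8750

164.8750


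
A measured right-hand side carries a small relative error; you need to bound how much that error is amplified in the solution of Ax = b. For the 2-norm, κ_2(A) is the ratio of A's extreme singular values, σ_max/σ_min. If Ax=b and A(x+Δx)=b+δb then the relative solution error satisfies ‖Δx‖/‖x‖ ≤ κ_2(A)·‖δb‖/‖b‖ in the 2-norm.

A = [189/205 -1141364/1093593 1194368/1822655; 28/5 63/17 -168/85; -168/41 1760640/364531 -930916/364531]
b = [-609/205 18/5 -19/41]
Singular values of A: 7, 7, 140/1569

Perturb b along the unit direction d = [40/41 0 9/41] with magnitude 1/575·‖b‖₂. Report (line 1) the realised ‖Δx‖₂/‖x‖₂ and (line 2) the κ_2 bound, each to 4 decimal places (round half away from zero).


largest singular value 7, smallest 140/1569
κ_2(A) = 7 / (140/1569) = 78.4500
bound on ‖Δx‖/‖x‖: κ·ε = 78.4500·1/575 = 0.1364
solve Ax = b  →  x = [0.3943 -15.5294 -29.8219]
‖b‖₂ = 4.6904 and ‖x‖₂ = 33.6254
with δb = [0.0080 0.0000 0.0018], A·Δx = δb → ‖Δx‖ = 0.0914
relative error = 0.0027
realised/bound (from unrounded values) ≈ 0.0199

0.0027
0.1364


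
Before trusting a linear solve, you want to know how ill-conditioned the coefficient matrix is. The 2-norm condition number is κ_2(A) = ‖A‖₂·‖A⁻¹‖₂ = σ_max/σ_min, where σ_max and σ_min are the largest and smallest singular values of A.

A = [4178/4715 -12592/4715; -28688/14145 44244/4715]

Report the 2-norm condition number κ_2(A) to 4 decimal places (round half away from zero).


form AᵀA = [39204100/8003241 -19028000/889249; -19028000/889249 84643600/889249] with trace 476500/4761 and determinant 40000/4761
solving λ² − 476500/4761·λ + 40000/4761 = 0 gives λ = 100, 400/4761
so κ_2 = √(100 / (400/4761)) = 34.5000

34.5000


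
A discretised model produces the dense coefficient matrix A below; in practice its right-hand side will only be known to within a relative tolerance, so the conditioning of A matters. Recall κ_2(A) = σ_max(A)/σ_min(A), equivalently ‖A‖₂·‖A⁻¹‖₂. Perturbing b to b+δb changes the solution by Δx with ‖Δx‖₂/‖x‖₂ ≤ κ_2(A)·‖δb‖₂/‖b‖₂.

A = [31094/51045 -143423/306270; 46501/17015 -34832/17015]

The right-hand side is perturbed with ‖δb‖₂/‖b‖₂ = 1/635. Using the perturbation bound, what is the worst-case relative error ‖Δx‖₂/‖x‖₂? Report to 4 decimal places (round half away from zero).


0.5882

form AᵀA = [2430449/310005 -5468449/930015; -5468449/930015 49217021/11160180] with trace 27342637/2232036 and determinant 2401/2232036
char-poly roots: 49/4 and 49/558009
κ_2(A) = √(λ_max/λ_min) = √((49/4) / (49/558009)) = 373.5000
worst-case relative error ≤ 373.5000 × 1/635 = 0.5882


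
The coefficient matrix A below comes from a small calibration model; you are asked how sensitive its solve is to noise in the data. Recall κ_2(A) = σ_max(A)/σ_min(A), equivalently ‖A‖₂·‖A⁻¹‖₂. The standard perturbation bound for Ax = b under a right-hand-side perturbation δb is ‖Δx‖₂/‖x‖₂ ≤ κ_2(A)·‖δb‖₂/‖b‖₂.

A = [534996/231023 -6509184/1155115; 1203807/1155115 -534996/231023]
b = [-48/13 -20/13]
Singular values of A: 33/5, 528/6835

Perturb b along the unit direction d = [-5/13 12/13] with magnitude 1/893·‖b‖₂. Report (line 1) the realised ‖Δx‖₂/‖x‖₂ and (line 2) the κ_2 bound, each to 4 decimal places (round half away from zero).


0.0957
0.0957

σ_max = 33/5, σ_min = 528/6835
κ_2(A) = (33/5) / (528/6835) = 85.4375
worst-case relative error ≤ 85.4375 × 1/893 = 0.0957
solve Ax = b  →  x = [-0.2331 0.5594]
‖b‖₂ = 4.0000 and ‖x‖₂ = 0.6061
with δb = [-0.0017 0.0041], A·Δx = δb → ‖Δx‖ = 0.0580
relative error = 0.0957
so the bound is sharp here: realised error equals the bound


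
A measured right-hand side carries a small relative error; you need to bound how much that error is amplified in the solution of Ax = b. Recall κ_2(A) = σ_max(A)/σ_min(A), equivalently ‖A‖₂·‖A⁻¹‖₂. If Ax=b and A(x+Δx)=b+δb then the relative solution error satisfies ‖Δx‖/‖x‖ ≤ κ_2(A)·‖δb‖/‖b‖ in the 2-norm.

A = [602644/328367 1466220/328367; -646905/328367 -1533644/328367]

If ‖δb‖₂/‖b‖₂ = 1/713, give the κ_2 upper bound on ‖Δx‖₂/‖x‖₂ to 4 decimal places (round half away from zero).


form AᵀA = [929448121/128210329 2230357500/128210329; 2230357500/128210329 5352990496/128210329] with trace 37174193/758641 and determinant 38416/758641
solving λ² − 37174193/758641·λ + 38416/758641 = 0 gives λ = 49, 784/758641
κ_2(A) = √(λ_max/λ_min) = √(49 / (784/758641)) = 217.7500
worst-case relative error ≤ 217.7500 × 1/713 = 0.3054

0.3054


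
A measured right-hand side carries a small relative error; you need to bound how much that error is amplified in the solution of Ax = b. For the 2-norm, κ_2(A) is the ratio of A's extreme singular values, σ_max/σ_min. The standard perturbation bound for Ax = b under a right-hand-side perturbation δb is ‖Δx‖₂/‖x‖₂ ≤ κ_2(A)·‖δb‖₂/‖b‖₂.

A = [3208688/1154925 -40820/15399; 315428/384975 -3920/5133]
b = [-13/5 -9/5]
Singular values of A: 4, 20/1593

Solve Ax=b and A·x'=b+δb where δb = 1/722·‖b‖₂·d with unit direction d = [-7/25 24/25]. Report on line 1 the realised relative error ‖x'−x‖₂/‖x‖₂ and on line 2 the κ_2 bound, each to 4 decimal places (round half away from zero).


σ_max = 4, σ_min = 20/1593
κ = σ_max/σ_min = 4/(20/1593) = 318.6000
κ_2(A)·‖δb‖/‖b‖ = 0.4413
solve Ax = b  →  x = [-55.4741 -57.1603]
‖b‖₂ = 3.1623 and ‖x‖₂ = 79.6535
Δx = A⁻¹·δb where δb = 1/722·3.1623·d; ‖Δx‖ = 0.3489
dividing the unrounded norms, ‖Δx‖/‖x‖ = 0.0044
realised/bound (from unrounded values) ≈ 0.0099

0.0044
0.4413


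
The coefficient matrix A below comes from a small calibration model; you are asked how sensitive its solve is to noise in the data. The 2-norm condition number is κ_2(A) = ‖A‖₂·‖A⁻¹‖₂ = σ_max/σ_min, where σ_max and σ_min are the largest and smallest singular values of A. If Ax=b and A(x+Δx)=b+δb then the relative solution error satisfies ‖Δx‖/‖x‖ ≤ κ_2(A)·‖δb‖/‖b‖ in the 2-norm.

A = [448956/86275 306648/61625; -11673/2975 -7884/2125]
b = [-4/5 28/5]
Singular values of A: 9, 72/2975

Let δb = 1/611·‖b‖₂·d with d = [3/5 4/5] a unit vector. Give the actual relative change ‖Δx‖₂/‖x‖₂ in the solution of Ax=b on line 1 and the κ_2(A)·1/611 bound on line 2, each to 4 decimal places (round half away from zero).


0.0023
0.6086

from the listed singular values, σ₁ = 9, σ_n = 72/2975
κ_2(A) = 9 / (72/2975) = 371.8750
worst-case relative error ≤ 371.8750 × 1/611 = 0.6086
solve Ax = b  →  x = [-114.3065 119.3774]
‖b‖ = 5.6569, ‖x‖ = 165.2784
with δb = [0.0056 0.0074], A·Δx = δb → ‖Δx‖ = 0.3826
dividing the unrounded norms, ‖Δx‖/‖x‖ = 0.0023
tightness: 0.0023 against a bound of 0.6086 (unrounded ratio ≈ 0.0038)


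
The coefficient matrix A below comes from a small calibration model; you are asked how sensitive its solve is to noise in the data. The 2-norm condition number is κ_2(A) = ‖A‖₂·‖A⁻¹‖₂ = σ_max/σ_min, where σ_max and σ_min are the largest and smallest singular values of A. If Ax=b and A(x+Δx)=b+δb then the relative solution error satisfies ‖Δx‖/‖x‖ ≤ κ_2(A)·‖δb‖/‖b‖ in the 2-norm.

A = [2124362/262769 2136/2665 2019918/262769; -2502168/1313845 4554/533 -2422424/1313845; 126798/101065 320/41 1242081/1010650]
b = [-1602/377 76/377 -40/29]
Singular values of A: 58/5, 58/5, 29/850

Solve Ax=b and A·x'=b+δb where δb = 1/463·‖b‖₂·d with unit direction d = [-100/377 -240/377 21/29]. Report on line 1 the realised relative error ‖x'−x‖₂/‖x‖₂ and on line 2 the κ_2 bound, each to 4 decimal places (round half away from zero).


from the listed singular values, σ₁ = 58/5, σ_n = 29/850
κ = σ_max/σ_min = (58/5)/(29/850) = 340.0000
κ_2(A)·‖δb‖/‖b‖ = 0.7343
solve Ax = b  →  x = [-0.2710 -0.0925 -0.2581]
2-norm of b is 4.4721; of x, 0.3855
re-solving with b+δb shifts x by Δx of norm 0.2831
dividing the unrounded norms, ‖Δx‖/‖x‖ = 0.7343
realised/bound = 1 exactly: the bound is attained for this b and d

0.7343
0.7343


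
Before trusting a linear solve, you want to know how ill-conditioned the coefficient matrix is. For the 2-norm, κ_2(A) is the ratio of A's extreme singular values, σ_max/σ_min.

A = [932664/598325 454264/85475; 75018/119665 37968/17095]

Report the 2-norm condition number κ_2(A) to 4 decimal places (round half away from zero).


form AᵀA = [5979613284/2118300625 2928300384/302614375; 2928300384/302614375 1434289984/43230625] with trace 122015716/3389281 and determinant 57600/3389281
char-poly roots: 36 and 1600/3389281
κ_2(A) = √(λ_max/λ_min) = √(36 / (1600/3389281)) = 276.1500

276.1500


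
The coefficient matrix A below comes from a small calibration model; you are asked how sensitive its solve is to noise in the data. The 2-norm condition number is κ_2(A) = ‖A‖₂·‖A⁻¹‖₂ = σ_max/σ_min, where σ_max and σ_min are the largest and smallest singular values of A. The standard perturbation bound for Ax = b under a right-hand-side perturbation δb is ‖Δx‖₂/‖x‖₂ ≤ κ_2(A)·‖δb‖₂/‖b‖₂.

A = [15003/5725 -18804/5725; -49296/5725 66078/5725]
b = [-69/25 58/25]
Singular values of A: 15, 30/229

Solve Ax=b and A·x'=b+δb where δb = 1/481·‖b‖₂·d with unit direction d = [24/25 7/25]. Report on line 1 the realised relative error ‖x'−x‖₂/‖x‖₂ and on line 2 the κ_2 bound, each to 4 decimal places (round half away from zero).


from the listed singular values, σ₁ = 15, σ_n = 30/229
κ = σ_max/σ_min = 15/(30/229) = 114.5000
κ_2(A)·‖δb‖/‖b‖ = 0.2380
solve Ax = b  →  x = [-12.3333 -9.0000]
‖b‖₂ = 3.6056 and ‖x‖₂ = 15.2680
with δb = [0.0072 0.0021], A·Δx = δb → ‖Δx‖ = 0.0572
realised ‖Δx‖/‖x‖ = 0.0037
realised/bound (from unrounded values) ≈ 0.0157

0.0037
0.2380


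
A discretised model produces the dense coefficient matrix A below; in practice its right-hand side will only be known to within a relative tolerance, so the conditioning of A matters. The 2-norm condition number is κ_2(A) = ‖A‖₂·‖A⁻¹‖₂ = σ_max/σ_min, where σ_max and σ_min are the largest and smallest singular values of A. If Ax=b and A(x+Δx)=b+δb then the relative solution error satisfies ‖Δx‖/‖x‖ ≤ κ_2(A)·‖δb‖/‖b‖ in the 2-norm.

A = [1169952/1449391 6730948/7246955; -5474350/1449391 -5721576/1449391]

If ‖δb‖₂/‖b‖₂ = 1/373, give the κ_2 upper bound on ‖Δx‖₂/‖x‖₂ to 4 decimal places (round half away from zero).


M = AᵀA = [18642055684/1249693201 97849157616/6248466005; 97849157616/6248466005 513811099984/31242330025]. tr(M)=1165115924/37149025, det(M)=153664/1485961
char-poly roots: 784/25 and 4900/1485961
κ_2(A) = √(λ_max/λ_min) = √((784/25) / (4900/1485961)) = 97.5200
bound on ‖Δx‖/‖x‖: κ·ε = 97.5200·1/373 = 0.2614

0.2614


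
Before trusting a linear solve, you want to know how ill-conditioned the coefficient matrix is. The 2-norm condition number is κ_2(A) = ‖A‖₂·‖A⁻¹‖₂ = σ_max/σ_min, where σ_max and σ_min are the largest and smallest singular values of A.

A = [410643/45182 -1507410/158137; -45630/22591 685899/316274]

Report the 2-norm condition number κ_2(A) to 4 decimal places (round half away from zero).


399.0000

AᵀA = [105268329/1214404 -193428000/2125207; -193428000/2125207 5686851321/59505796]; tr = 6447681/35378, det = 59049/283024
eigenvalues of AᵀA: λ = (tr ± √(tr²−4·det))/2 = 729/4, 81/70756
κ_2(A) = √(λ_max/λ_min) = √((729/4) / (81/70756)) = 399.0000


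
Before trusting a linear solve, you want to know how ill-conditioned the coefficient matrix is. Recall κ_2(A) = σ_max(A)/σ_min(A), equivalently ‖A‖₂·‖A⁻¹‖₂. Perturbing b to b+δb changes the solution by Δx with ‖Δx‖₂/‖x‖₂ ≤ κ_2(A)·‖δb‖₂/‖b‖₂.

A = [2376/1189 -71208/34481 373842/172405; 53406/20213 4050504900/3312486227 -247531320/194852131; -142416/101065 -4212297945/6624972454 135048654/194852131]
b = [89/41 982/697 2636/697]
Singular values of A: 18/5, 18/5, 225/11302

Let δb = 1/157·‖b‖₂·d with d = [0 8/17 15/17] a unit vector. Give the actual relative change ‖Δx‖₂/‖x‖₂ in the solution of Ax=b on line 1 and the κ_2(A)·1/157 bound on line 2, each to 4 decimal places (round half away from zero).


0.0073
1.1518

largest singular value 18/5, smallest 225/11302
condition number: (18/5) ÷ (225/11302) = 180.8320
κ_2(A)·‖δb‖/‖b‖ = 1.1518
solve Ax = b  →  x = [0.2107 145.0941 138.9917]
‖b‖₂ = 4.5826 and ‖x‖₂ = 200.9254
with δb = [0.0000 0.0137 0.0258], A·Δx = δb → ‖Δx‖ = 1.4662
relative error = 0.0073
so the bound overstates the realised error by a factor of ≈ 157.8439 (computed from the unrounded values)


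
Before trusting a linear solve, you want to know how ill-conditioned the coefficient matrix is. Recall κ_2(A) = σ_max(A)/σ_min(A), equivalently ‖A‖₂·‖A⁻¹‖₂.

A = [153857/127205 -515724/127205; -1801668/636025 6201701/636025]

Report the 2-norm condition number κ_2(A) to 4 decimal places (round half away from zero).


AᵀA = [22708917121/2393655625 -77852662272/2393655625; -77852662272/2393655625 266925304129/2393655625]; tr = 463414754/3829849, det = 366025/3829849
solving λ² − 463414754/3829849·λ + 366025/3829849 = 0 gives λ = 121, 3025/3829849
κ = σ_max/σ_min = 11/(55/1957) = 391.4000

391.4000


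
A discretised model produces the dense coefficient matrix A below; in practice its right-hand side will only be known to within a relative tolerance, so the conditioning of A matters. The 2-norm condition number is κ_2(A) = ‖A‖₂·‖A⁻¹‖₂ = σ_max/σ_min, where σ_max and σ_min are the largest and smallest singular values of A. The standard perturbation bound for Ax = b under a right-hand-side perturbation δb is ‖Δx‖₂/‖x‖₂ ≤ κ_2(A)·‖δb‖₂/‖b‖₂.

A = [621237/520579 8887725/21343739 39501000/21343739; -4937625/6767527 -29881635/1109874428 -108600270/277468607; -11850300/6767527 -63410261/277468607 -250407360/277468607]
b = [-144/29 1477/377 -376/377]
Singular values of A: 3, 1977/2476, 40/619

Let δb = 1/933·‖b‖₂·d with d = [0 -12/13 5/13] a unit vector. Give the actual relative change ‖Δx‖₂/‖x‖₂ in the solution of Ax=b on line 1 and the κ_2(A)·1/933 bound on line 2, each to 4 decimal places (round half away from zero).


0.0017
0.0498

from the listed singular values, σ₁ = 3, σ_n = 40/619
κ = σ_max/σ_min = 3/(40/619) = 46.4250
perturbation bound = 46.4250·1/933 = 0.0498
solve Ax = b  →  x = [1.6257 59.5912 -17.1393]
‖b‖₂ = 6.4031 and ‖x‖₂ = 62.0283
with δb = [0.0000 -0.0063 0.0026], A·Δx = δb → ‖Δx‖ = 0.1062
realised ‖Δx‖/‖x‖ = 0.0017
tightness: 0.0017 against a bound of 0.0498 (unrounded ratio ≈ 0.0344)


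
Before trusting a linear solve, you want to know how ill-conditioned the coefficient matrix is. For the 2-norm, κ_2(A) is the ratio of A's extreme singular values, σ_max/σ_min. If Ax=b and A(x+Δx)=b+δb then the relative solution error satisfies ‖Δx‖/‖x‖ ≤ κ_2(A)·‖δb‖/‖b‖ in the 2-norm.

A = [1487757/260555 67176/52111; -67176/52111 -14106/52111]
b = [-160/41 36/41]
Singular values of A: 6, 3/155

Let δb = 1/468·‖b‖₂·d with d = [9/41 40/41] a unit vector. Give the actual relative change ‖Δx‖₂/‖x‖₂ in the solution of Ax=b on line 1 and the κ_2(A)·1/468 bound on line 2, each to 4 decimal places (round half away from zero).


from the listed singular values, σ₁ = 6, σ_n = 3/155
κ = σ_max/σ_min = 6/(3/155) = 310.0000
perturbation bound = 310.0000·1/468 = 0.6624
solve Ax = b  →  x = [-0.6504 -0.1463]
‖b‖₂ = 4.0000 and ‖x‖₂ = 0.6667
with δb = [0.0019 0.0083], A·Δx = δb → ‖Δx‖ = 0.4416
dividing the unrounded norms, ‖Δx‖/‖x‖ = 0.6624
tightness: 0.6624 against a bound of 0.6624; the bound is attained (ratio 1)

0.6624
0.6624


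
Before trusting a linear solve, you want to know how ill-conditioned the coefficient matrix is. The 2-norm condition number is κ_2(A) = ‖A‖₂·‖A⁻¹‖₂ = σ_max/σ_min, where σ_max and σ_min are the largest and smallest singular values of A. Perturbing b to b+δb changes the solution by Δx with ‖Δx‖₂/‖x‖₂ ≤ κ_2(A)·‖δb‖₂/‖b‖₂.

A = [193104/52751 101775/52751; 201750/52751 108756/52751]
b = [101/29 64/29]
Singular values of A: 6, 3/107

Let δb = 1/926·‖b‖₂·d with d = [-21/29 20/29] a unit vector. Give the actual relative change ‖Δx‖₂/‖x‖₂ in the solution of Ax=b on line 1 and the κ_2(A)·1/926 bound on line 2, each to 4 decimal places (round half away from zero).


0.0045
0.2311

largest singular value 6, smallest 3/107
condition number: 6 ÷ (3/107) = 214.0000
κ_2(A)·‖δb‖/‖b‖ = 0.2311
solve Ax = b  →  x = [17.3725 -31.1569]
‖b‖₂ = 4.1231 and ‖x‖₂ = 35.6729
δb = ε·‖b‖·d = [-0.0032 0.0031]; solving A·Δx = δb gives ‖Δx‖ = 0.1588
dividing the unrounded norms, ‖Δx‖/‖x‖ = 0.0045
so the bound overstates the realised error by a factor of ≈ 51.9117 (computed from the unrounded values)


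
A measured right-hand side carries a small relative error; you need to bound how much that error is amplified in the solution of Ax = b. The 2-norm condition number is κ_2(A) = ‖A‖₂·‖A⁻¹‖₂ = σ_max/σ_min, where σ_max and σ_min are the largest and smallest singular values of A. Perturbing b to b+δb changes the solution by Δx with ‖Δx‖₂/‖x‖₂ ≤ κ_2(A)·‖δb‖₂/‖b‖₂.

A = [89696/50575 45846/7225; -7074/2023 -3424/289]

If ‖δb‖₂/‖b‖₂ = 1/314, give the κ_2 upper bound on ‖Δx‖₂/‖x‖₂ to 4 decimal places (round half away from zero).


0.5306

M = AᵀA = [136059844/8850625 66610944/1264375; 66610944/1264375 32627044/180625]. tr(M)=2775656/14161, det(M)=400/289
λ_max, λ_min = (2775656/14161 ± √7703156007936/200533921)/2 = 196, 100/14161
σ_max=√196=14, σ_min=√(100/14161)=(10/119) → κ = 166.6000
κ_2(A)·‖δb‖/‖b‖ = 0.5306


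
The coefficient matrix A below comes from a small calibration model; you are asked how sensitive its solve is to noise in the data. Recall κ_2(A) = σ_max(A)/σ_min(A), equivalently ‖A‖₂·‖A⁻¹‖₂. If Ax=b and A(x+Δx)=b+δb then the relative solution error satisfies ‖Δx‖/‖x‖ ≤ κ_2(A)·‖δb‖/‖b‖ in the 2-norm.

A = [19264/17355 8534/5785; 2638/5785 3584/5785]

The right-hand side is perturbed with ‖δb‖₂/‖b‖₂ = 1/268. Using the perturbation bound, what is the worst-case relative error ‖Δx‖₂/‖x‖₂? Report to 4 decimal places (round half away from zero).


0.9963

AᵀA = [2566468/1782225 1140608/594075; 1140608/594075 506948/198025]; tr = 285160/71289, det = 16/71289
char-poly roots: 4 and 4/71289
so κ_2 = √(4 / (4/71289)) = 267.0000
perturbation bound = 267.0000·1/268 = 0.9963


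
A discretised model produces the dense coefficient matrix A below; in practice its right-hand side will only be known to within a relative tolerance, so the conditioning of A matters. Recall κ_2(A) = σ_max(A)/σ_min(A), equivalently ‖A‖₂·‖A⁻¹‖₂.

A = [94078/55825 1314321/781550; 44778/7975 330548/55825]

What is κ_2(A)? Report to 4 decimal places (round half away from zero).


form AᵀA = [171358504/4986289 1259339175/34904023; 1259339175/34904023 37028460529/977312644] with trace 83965193/1162084 and determinant 83521/290521
char-poly roots: 289/4 and 1156/290521
κ = σ_max/σ_min = (17/2)/(34/539) = 134.7500

134.7500


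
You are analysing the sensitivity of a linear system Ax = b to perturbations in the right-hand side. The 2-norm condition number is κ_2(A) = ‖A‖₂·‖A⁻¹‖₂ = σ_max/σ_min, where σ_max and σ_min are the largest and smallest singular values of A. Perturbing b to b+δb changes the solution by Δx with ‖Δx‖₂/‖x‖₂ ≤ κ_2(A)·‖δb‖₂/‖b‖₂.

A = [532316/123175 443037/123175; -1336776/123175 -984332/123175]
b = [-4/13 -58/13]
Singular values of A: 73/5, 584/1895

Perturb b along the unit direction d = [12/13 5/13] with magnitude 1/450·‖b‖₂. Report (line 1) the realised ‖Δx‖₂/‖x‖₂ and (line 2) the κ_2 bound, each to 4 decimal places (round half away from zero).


0.0050
0.1053

from the listed singular values, σ₁ = 73/5, σ_n = 584/1895
κ = σ_max/σ_min = (73/5)/(584/1895) = 47.3750
worst-case relative error ≤ 47.3750 × 1/450 = 0.1053
solve Ax = b  →  x = [4.1130 -5.0274]
‖b‖₂ = 4.4721 and ‖x‖₂ = 6.4955
re-solving with b+δb shifts x by Δx of norm 0.0322
dividing the unrounded norms, ‖Δx‖/‖x‖ = 0.0050
so the bound overstates the realised error by a factor of ≈ 21.2056 (computed from the unrounded values)


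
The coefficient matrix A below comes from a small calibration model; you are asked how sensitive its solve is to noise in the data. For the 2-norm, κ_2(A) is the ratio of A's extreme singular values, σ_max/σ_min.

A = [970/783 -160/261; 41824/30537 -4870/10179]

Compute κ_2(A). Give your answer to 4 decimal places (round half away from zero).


16.2000

form AᵀA = [3781636/1108809 -522880/369603; -522880/369603 74500/123201] with trace 26344/6561 and determinant 400/6561
λ_max, λ_min = (26344/6561 ± √683508736/43046721)/2 = 4, 100/6561
so κ_2 = √(4 / (100/6561)) = 16.2000


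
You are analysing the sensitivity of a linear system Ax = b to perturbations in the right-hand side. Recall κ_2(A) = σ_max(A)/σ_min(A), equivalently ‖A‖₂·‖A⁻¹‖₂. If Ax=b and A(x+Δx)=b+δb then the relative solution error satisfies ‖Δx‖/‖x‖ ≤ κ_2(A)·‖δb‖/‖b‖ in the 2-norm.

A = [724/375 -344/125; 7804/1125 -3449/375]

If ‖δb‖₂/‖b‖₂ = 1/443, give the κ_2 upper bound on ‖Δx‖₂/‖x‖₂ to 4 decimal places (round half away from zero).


form AᵀA = [104992/2025 -46652/675; -46652/675 20737/225] with trace 11665/81 and determinant 16/9
λ_max, λ_min = (11665/81 ± √136025569/6561)/2 = 144, 1/81
κ = σ_max/σ_min = 12/(1/9) = 108.0000
bound on ‖Δx‖/‖x‖: κ·ε = 108.0000·1/443 = 0.2438

0.2438


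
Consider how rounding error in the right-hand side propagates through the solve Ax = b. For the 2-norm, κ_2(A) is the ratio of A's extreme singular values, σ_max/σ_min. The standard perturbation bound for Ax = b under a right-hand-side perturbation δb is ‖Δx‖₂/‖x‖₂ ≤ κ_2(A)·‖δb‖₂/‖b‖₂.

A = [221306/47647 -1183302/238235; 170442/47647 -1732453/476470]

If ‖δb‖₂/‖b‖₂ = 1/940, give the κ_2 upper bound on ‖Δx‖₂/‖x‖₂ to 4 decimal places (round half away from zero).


form AᵀA = [78026821000/2270236609 -81902641905/2270236609; -81902641905/2270236609 344088315601/9080946436] with trace 780256361/10797796 and determinant 2088025/2699449
λ_max, λ_min = (780256361/10797796 ± √608439251793075921/116592398457616)/2 = 289/4, 28900/2699449
κ = σ_max/σ_min = (17/2)/(170/1643) = 82.1500
κ_2(A)·‖δb‖/‖b‖ = 0.0874

0.0874


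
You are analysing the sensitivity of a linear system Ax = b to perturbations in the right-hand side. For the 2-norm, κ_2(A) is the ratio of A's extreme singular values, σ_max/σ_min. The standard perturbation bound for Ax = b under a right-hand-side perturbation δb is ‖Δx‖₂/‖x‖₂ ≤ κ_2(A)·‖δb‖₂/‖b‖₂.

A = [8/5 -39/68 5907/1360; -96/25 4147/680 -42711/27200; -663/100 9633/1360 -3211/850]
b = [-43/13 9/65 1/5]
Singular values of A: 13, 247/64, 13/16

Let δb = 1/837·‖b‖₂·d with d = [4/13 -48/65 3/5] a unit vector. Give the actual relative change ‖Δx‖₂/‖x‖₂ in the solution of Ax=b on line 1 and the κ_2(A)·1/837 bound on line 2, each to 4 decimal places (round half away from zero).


0.0033
0.0191

from the listed singular values, σ₁ = 13, σ_n = 13/16
κ = σ_max/σ_min = 13/(13/16) = 16.0000
worst-case relative error ≤ 16.0000 × 1/837 = 0.0191
solve Ax = b  →  x = [0.9385 0.3401 -1.0623]
2-norm of b is 3.3166; of x, 1.4577
re-solving with b+δb shifts x by Δx of norm 0.0049
dividing the unrounded norms, ‖Δx‖/‖x‖ = 0.0033
tightness: 0.0033 against a bound of 0.0191 (unrounded ratio ≈ 0.1750)
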